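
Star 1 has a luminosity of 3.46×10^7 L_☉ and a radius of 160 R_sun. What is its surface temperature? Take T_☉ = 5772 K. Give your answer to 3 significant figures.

3.50×10^4 K

T/T_☉ = (L/L_☉)^(1/4) / (R/R_☉)^(1/2)
T = 5772 × (3.46×10^7)^(1/4) / √(160) = 5772 × 76.70 / 12.65 = 3.500×10^4 K.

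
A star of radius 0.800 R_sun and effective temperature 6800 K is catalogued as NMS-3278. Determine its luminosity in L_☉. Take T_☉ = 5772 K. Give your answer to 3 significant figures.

L/L_☉ = (R/R_☉)² (T/T_☉)⁴ = (0.800)² × (6800/5772)⁴
       = 0.6400 × (1.178)⁴ = 0.6400 × 1.926 = 1.233.

1.23 L_☉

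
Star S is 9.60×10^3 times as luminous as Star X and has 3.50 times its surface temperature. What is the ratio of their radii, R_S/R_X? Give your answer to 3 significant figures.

8.00

L ∝ R²T⁴ gives R ∝ √L / T², so
R_S/R_X = √(9.60×10^3) / (3.50)² = 97.98 / 12.25 = 7.998.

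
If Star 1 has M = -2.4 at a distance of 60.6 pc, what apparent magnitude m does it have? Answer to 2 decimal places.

m = M + 5 log₁₀(d/10 pc) = -2.4 + 5 log₁₀(60.6/10)
  = -2.4 + 5 × 0.782 = -2.4 + 3.91 = 1.51.

1.51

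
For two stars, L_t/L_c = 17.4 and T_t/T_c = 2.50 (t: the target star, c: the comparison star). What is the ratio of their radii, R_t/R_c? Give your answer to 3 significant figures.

L ∝ R²T⁴ gives R ∝ √L / T², so
R_t/R_c = √(17.4) / (2.50)² = 4.171 / 6.250 = 0.6674.

0.667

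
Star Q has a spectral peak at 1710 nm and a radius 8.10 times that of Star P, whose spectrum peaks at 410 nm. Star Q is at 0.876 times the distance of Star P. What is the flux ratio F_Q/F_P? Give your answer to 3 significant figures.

0.283

Wien's law: T_Q/T_P = λ_P/λ_Q = 410/1710 = 0.2398.
L_Q/L_P = (R_Q/R_P)²(T_Q/T_P)⁴ = (8.10)²(0.2398)⁴ = 0.2168.
F_Q/F_P = (L_Q/L_P)/(d_Q/d_P)² = 0.2168/(0.876)² = 0.2826.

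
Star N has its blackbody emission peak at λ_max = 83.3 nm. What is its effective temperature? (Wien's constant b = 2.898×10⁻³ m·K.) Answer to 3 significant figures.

T = b/λ_max = 2.898×10⁻³ / (83.3×10⁻⁹) = 3.479×10^4 K.

3.48×10^4 K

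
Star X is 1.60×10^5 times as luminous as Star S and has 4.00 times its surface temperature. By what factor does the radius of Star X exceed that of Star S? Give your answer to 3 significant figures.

L ∝ R²T⁴ gives R ∝ √L / T², so
R_X/R_S = √(1.60×10^5) / (4.00)² = 400.0 / 16.00 = 25.00.

25.0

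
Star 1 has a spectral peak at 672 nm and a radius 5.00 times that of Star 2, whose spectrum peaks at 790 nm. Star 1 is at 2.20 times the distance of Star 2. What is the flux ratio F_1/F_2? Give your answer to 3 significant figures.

9.87

Wien's law: T_1/T_2 = λ_2/λ_1 = 790/672 = 1.176.
L_1/L_2 = (R_1/R_2)²(T_1/T_2)⁴ = (5.00)²(1.176)⁴ = 47.75.
F_1/F_2 = (L_1/L_2)/(d_1/d_2)² = 47.75/(2.20)² = 9.866.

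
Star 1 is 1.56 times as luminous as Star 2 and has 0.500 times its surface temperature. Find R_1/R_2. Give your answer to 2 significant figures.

5.0

L ∝ R²T⁴ gives R ∝ √L / T², so
R_1/R_2 = √(1.56) / (0.500)² = 1.249 / 0.2500 = 4.996.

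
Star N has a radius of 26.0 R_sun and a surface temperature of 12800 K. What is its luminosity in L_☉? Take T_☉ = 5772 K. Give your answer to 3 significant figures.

1.63×10^4 L_☉

L/L_☉ = (R/R_☉)² (T/T_☉)⁴ = (26.0)² × (12800/5772)⁴
       = 676.0 × (2.218)⁴ = 676.0 × 24.18 = 1.635×10^4.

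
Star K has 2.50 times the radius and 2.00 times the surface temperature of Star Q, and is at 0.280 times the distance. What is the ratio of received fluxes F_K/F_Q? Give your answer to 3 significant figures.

1.28×10^3

L_K/L_Q = (R_K/R_Q)²(T_K/T_Q)⁴ = (2.50)² × (2.00)⁴ = 100.0.
F_K/F_Q = (L_K/L_Q)/(d_K/d_Q)² = 100.0 / (0.280)² = 1276.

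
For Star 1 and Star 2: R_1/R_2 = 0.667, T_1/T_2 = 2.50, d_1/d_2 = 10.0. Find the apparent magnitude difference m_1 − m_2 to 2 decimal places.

1.90

L_1/L_2 = (0.667)²(2.50)⁴ = 17.38.
F_1/F_2 = (L_1/L_2)/(d_1/d_2)² = 17.38/100.0 = 0.1738.
m_1 − m_2 = −2.5 log₁₀(0.1738) = 1.90.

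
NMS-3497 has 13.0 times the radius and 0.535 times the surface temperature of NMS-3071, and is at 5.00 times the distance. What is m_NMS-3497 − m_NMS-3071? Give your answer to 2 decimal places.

0.64

L_NMS-3497/L_NMS-3071 = (13.0)²(0.535)⁴ = 13.85.
F_NMS-3497/F_NMS-3071 = (L_NMS-3497/L_NMS-3071)/(d_NMS-3497/d_NMS-3071)² = 13.85/25.00 = 0.5538.
m_NMS-3497 − m_NMS-3071 = −2.5 log₁₀(0.5538) = 0.64.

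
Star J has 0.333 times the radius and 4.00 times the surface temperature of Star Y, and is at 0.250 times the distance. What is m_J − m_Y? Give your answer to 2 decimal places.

-6.64

L_J/L_Y = (0.333)²(4.00)⁴ = 28.39.
F_J/F_Y = (L_J/L_Y)/(d_J/d_Y)² = 28.39/0.06250 = 454.2.
m_J − m_Y = −2.5 log₁₀(454.2) = -6.64.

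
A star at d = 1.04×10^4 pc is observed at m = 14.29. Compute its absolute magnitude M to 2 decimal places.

-0.80

M = m − 5 log₁₀(d/10 pc) = 14.29 − 5 log₁₀(1.04×10^4/10)
  = 14.29 − 5 × 3.017 = 14.29 − 15.09 = -0.80.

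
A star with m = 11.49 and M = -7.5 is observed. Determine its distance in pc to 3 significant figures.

6.28×10^4 pc

m − M = 5 log₁₀(d/10 pc)
11.49 − (-7.5) = 18.99 = 5 log₁₀(d/10)
d = 10 × 10^(18.99/5) = 10 × 10^3.798 = 6.281×10^4 pc.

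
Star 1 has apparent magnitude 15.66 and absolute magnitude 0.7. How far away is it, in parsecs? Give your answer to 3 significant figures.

9.82×10^3 pc

m − M = 5 log₁₀(d/10 pc)
15.66 − (0.7) = 14.96 = 5 log₁₀(d/10)
d = 10 × 10^(14.96/5) = 10 × 10^2.992 = 9817 pc.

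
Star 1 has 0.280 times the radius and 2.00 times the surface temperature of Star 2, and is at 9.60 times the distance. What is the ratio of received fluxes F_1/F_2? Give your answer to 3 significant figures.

L_1/L_2 = (R_1/R_2)²(T_1/T_2)⁴ = (0.280)² × (2.00)⁴ = 1.254.
F_1/F_2 = (L_1/L_2)/(d_1/d_2)² = 1.254 / (9.60)² = 0.01361.

0.0136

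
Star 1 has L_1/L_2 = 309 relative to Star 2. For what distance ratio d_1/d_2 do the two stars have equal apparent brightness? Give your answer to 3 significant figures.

17.6

Equal flux requires L_1/d_1² = L_2/d_2², so d_1/d_2 = √(L_1/L_2)
= √(309) = 17.58.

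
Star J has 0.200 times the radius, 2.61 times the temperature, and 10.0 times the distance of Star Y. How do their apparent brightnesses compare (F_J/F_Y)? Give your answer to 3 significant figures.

L_J/L_Y = (R_J/R_Y)²(T_J/T_Y)⁴ = (0.200)² × (2.61)⁴ = 1.856.
F_J/F_Y = (L_J/L_Y)/(d_J/d_Y)² = 1.856 / (10.0)² = 0.01856.

0.0186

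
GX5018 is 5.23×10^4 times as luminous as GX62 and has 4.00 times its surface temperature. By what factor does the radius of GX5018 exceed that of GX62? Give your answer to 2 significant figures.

L ∝ R²T⁴ gives R ∝ √L / T², so
R_GX5018/R_GX62 = √(5.23×10^4) / (4.00)² = 228.7 / 16.00 = 14.29.

14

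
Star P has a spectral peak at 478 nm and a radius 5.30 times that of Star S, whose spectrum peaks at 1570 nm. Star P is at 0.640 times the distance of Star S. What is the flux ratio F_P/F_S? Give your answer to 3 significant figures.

7.98×10^3

Wien's law: T_P/T_S = λ_S/λ_P = 1570/478 = 3.285.
L_P/L_S = (R_P/R_S)²(T_P/T_S)⁴ = (5.30)²(3.285)⁴ = 3269.
F_P/F_S = (L_P/L_S)/(d_P/d_S)² = 3269/(0.640)² = 7981.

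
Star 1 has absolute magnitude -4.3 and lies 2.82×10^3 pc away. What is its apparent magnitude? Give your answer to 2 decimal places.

m = M + 5 log₁₀(d/10 pc) = -4.3 + 5 log₁₀(2.82×10^3/10)
  = -4.3 + 5 × 2.450 = -4.3 + 12.25 = 7.95.

7.95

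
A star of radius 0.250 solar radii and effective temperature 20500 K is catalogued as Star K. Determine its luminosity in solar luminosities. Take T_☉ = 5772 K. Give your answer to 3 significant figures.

L/L_☉ = (R/R_☉)² (T/T_☉)⁴ = (0.250)² × (20500/5772)⁴
       = 0.06250 × (3.552)⁴ = 0.06250 × 159.1 = 9.945.

9.94 solar luminosities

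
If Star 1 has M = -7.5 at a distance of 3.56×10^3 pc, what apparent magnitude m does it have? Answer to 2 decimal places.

m = M + 5 log₁₀(d/10 pc) = -7.5 + 5 log₁₀(3.56×10^3/10)
  = -7.5 + 5 × 2.551 = -7.5 + 12.76 = 5.26.

5.26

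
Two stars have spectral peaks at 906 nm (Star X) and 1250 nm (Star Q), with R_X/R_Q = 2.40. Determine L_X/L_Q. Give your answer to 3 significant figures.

Wien's law gives T ∝ 1/λ_max, so T_X/T_Q = λ_Q/λ_X = 1250/906 = 1.380.
Then L ∝ R²T⁴ gives L_X/L_Q = (2.40)² × (1.380)⁴ = 5.760 × 3.623 = 20.87.

20.9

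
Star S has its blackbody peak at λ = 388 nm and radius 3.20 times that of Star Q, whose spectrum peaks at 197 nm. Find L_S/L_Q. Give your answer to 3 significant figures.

Wien's law gives T ∝ 1/λ_max, so T_S/T_Q = λ_Q/λ_S = 197/388 = 0.5077.
Then L ∝ R²T⁴ gives L_S/L_Q = (3.20)² × (0.5077)⁴ = 10.24 × 0.06646 = 0.6805.

0.681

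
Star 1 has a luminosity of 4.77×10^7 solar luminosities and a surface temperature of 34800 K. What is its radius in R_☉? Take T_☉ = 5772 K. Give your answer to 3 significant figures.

R/R_☉ = √(L/L_☉) / (T/T_☉)² = √(4.77×10^7) / (6.029)²
       = 6907 / 36.35 = 190.0.

190 R_☉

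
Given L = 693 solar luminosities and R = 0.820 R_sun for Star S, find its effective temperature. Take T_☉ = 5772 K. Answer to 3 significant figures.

3.27×10^4 K

T/T_☉ = (L/L_☉)^(1/4) / (R/R_☉)^(1/2)
T = 5772 × (693)^(1/4) / √(0.820) = 5772 × 5.131 / 0.9055 = 3.270×10^4 K.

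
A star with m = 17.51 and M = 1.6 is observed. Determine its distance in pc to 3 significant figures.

1.52×10^4 pc

m − M = 5 log₁₀(d/10 pc)
17.51 − (1.6) = 15.91 = 5 log₁₀(d/10)
d = 10 × 10^(15.91/5) = 10 × 10^3.182 = 1.521×10^4 pc.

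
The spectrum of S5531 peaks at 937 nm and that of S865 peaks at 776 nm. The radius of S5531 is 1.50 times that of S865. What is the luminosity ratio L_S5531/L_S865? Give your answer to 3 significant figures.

Wien's law gives T ∝ 1/λ_max, so T_S5531/T_S865 = λ_S865/λ_S5531 = 776/937 = 0.8282.
Then L ∝ R²T⁴ gives L_S5531/L_S865 = (1.50)² × (0.8282)⁴ = 2.250 × 0.4704 = 1.058.

1.06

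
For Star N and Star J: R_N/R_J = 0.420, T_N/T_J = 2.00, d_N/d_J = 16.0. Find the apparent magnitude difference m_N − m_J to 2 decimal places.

4.89

L_N/L_J = (0.420)²(2.00)⁴ = 2.822.
F_N/F_J = (L_N/L_J)/(d_N/d_J)² = 2.822/256.0 = 0.01102.
m_N − m_J = −2.5 log₁₀(0.01102) = 4.89.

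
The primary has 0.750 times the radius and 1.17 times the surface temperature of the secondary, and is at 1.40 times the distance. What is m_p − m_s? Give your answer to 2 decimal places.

L_p/L_s = (0.750)²(1.17)⁴ = 1.054.
F_p/F_s = (L_p/L_s)/(d_p/d_s)² = 1.054/1.960 = 0.5378.
m_p − m_s = −2.5 log₁₀(0.5378) = 0.67.

0.67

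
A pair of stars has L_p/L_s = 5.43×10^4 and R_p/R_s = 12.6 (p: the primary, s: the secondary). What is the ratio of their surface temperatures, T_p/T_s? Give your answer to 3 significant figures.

4.30

L ∝ R²T⁴ gives T ∝ (L/R²)^(1/4), so
T_p/T_s = (5.43×10^4 / 12.6²)^(1/4) = (342.0)^(1/4) = 4.300.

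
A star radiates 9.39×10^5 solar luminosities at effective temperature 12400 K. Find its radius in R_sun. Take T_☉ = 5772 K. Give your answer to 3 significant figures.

R/R_☉ = √(L/L_☉) / (T/T_☉)² = √(9.39×10^5) / (2.148)²
       = 969.0 / 4.615 = 210.0.

210 R_sun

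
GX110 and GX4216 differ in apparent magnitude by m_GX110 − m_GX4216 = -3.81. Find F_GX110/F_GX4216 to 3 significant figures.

F_GX110/F_GX4216 = 10^(−(m_GX110 − m_GX4216)/2.5) = 10^(3.81/2.5) = 10^1.524 = 33.42.

33.4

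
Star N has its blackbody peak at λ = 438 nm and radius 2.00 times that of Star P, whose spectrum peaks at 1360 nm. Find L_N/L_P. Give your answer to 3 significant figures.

Wien's law gives T ∝ 1/λ_max, so T_N/T_P = λ_P/λ_N = 1360/438 = 3.105.
Then L ∝ R²T⁴ gives L_N/L_P = (2.00)² × (3.105)⁴ = 4.000 × 92.95 = 371.8.

372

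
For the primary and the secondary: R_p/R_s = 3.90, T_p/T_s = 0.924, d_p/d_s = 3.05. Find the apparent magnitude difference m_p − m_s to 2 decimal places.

-0.19

L_p/L_s = (3.90)²(0.924)⁴ = 11.09.
F_p/F_s = (L_p/L_s)/(d_p/d_s)² = 11.09/9.302 = 1.192.
m_p − m_s = −2.5 log₁₀(1.192) = -0.19.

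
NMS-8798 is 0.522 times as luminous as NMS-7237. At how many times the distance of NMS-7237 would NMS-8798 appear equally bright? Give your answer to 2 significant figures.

0.72

Equal flux requires L_NMS-8798/d_NMS-8798² = L_NMS-7237/d_NMS-7237², so d_NMS-8798/d_NMS-7237 = √(L_NMS-8798/L_NMS-7237)
= √(0.522) = 0.7225.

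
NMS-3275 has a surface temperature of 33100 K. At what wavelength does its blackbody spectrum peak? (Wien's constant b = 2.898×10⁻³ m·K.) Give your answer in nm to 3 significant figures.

λ_max = b/T = 2.898×10⁻³ / 33100 = 8.76×10^-8 m = 87.55 nm.

87.6 nm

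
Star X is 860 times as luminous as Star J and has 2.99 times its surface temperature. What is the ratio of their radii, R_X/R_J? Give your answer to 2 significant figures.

L ∝ R²T⁴ gives R ∝ √L / T², so
R_X/R_J = √(860) / (2.99)² = 29.33 / 8.940 = 3.280.

3.3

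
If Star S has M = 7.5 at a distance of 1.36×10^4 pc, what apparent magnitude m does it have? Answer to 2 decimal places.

m = M + 5 log₁₀(d/10 pc) = 7.5 + 5 log₁₀(1.36×10^4/10)
  = 7.5 + 5 × 3.134 = 7.5 + 15.67 = 23.17.

23.17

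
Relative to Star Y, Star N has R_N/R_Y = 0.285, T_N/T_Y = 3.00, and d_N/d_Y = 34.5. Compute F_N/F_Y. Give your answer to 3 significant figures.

0.00553

L_N/L_Y = (R_N/R_Y)²(T_N/T_Y)⁴ = (0.285)² × (3.00)⁴ = 6.579.
F_N/F_Y = (L_N/L_Y)/(d_N/d_Y)² = 6.579 / (34.5)² = 0.005528.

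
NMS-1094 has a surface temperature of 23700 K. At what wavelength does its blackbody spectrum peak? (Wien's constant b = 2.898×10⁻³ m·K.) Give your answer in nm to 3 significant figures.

122 nm

λ_max = b/T = 2.898×10⁻³ / 23700 = 1.22×10^-7 m = 122.3 nm.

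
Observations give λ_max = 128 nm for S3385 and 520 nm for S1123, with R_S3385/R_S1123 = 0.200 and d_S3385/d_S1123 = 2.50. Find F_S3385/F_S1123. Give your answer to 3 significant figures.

Wien's law: T_S3385/T_S1123 = λ_S1123/λ_S3385 = 520/128 = 4.062.
L_S3385/L_S1123 = (R_S3385/R_S1123)²(T_S3385/T_S1123)⁴ = (0.200)²(4.062)⁴ = 10.90.
F_S3385/F_S1123 = (L_S3385/L_S1123)/(d_S3385/d_S1123)² = 10.90/(2.50)² = 1.743.

1.74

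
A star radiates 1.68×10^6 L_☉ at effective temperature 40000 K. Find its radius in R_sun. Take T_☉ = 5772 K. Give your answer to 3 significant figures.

R/R_☉ = √(L/L_☉) / (T/T_☉)² = √(1.68×10^6) / (6.930)²
       = 1296 / 48.02 = 26.99.

27.0 R_sun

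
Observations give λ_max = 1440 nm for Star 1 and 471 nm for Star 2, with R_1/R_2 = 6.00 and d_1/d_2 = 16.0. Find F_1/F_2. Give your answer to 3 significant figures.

Wien's law: T_1/T_2 = λ_2/λ_1 = 471/1440 = 0.3271.
L_1/L_2 = (R_1/R_2)²(T_1/T_2)⁴ = (6.00)²(0.3271)⁴ = 0.4120.
F_1/F_2 = (L_1/L_2)/(d_1/d_2)² = 0.4120/(16.0)² = 0.001610.

0.00161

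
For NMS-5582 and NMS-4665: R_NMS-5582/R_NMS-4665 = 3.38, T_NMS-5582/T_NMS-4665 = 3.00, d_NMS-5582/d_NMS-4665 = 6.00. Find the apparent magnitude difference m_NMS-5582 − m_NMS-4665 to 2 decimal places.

L_NMS-5582/L_NMS-4665 = (3.38)²(3.00)⁴ = 925.4.
F_NMS-5582/F_NMS-4665 = (L_NMS-5582/L_NMS-4665)/(d_NMS-5582/d_NMS-4665)² = 925.4/36.00 = 25.70.
m_NMS-5582 − m_NMS-4665 = −2.5 log₁₀(25.70) = -3.53.

-3.53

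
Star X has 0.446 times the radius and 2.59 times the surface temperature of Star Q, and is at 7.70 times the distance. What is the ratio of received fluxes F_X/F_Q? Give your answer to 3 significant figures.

L_X/L_Q = (R_X/R_Q)²(T_X/T_Q)⁴ = (0.446)² × (2.59)⁴ = 8.951.
F_X/F_Q = (L_X/L_Q)/(d_X/d_Q)² = 8.951 / (7.70)² = 0.1510.

0.151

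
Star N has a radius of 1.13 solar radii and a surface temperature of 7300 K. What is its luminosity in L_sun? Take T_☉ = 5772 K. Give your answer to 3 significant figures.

3.27 L_sun

L/L_☉ = (R/R_☉)² (T/T_☉)⁴ = (1.13)² × (7300/5772)⁴
       = 1.277 × (1.265)⁴ = 1.277 × 2.559 = 3.267.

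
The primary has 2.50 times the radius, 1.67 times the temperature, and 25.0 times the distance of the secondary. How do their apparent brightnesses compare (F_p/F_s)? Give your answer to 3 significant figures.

L_p/L_s = (R_p/R_s)²(T_p/T_s)⁴ = (2.50)² × (1.67)⁴ = 48.61.
F_p/F_s = (L_p/L_s)/(d_p/d_s)² = 48.61 / (25.0)² = 0.07778.

0.0778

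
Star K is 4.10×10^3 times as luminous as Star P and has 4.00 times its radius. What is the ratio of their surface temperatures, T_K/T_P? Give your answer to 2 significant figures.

L ∝ R²T⁴ gives T ∝ (L/R²)^(1/4), so
T_K/T_P = (4.10×10^3 / 4.00²)^(1/4) = (256.2)^(1/4) = 4.001.

4.0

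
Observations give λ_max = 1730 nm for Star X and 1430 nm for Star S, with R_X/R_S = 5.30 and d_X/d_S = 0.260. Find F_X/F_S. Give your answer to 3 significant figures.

194

Wien's law: T_X/T_S = λ_S/λ_X = 1430/1730 = 0.8266.
L_X/L_S = (R_X/R_S)²(T_X/T_S)⁴ = (5.30)²(0.8266)⁴ = 13.11.
F_X/F_S = (L_X/L_S)/(d_X/d_S)² = 13.11/(0.260)² = 194.0.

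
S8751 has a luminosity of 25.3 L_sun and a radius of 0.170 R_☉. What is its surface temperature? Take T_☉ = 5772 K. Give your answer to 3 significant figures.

3.14×10^4 K

T/T_☉ = (L/L_☉)^(1/4) / (R/R_☉)^(1/2)
T = 5772 × (25.3)^(1/4) / √(0.170) = 5772 × 2.243 / 0.4123 = 3.140×10^4 K.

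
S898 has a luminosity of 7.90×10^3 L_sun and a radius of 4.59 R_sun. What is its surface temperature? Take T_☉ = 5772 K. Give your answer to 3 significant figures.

T/T_☉ = (L/L_☉)^(1/4) / (R/R_☉)^(1/2)
T = 5772 × (7.90×10^3)^(1/4) / √(4.59) = 5772 × 9.428 / 2.142 = 2.540×10^4 K.

2.54×10^4 K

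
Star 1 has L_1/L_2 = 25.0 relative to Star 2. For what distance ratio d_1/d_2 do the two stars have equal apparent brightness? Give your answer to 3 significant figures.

5.00

Equal flux requires L_1/d_1² = L_2/d_2², so d_1/d_2 = √(L_1/L_2)
= √(25.0) = 5.000.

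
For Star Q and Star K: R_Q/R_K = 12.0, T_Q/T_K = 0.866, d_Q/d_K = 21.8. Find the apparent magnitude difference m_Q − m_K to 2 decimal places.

L_Q/L_K = (12.0)²(0.866)⁴ = 80.99.
F_Q/F_K = (L_Q/L_K)/(d_Q/d_K)² = 80.99/475.2 = 0.1704.
m_Q − m_K = −2.5 log₁₀(0.1704) = 1.92.

1.92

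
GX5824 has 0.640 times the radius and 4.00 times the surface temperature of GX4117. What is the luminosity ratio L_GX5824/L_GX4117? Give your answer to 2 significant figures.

1.0×10^2

From the Stefan–Boltzmann law, L ∝ R²T⁴, so
L_GX5824/L_GX4117 = (R_GX5824/R_GX4117)² (T_GX5824/T_GX4117)⁴ = (0.640)² × (4.00)⁴ = 0.4096 × 256.0 = 104.9.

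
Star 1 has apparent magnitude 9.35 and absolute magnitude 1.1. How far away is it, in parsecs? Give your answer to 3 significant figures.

m − M = 5 log₁₀(d/10 pc)
9.35 − (1.1) = 8.25 = 5 log₁₀(d/10)
d = 10 × 10^(8.25/5) = 10 × 10^1.650 = 446.7 pc.

447 pc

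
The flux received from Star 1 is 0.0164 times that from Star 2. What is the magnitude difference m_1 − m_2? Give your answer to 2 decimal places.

4.46

m_1 − m_2 = −2.5 log₁₀(F_1/F_2) = −2.5 log₁₀(0.0164) = −2.5 × (-1.785) = 4.463.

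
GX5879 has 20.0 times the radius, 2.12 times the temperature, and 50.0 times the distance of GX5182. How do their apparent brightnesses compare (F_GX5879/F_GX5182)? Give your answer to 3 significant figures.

L_GX5879/L_GX5182 = (R_GX5879/R_GX5182)²(T_GX5879/T_GX5182)⁴ = (20.0)² × (2.12)⁴ = 8080.
F_GX5879/F_GX5182 = (L_GX5879/L_GX5182)/(d_GX5879/d_GX5182)² = 8080 / (50.0)² = 3.232.

3.23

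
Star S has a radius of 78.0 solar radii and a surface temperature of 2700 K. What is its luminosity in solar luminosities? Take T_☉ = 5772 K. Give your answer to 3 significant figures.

L/L_☉ = (R/R_☉)² (T/T_☉)⁴ = (78.0)² × (2700/5772)⁴
       = 6084 × (0.4678)⁴ = 6084 × 0.04788 = 291.3.

291 solar luminosities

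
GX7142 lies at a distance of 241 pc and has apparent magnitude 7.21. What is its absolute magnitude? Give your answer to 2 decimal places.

M = m − 5 log₁₀(d/10 pc) = 7.21 − 5 log₁₀(241/10)
  = 7.21 − 5 × 1.382 = 7.21 − 6.91 = 0.30.

0.30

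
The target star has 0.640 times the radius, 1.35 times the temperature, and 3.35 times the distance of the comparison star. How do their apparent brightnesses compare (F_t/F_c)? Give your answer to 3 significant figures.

0.121

L_t/L_c = (R_t/R_c)²(T_t/T_c)⁴ = (0.640)² × (1.35)⁴ = 1.360.
F_t/F_c = (L_t/L_c)/(d_t/d_c)² = 1.360 / (3.35)² = 0.1212.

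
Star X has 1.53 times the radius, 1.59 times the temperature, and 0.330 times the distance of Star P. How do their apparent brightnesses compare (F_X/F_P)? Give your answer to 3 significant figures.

137

L_X/L_P = (R_X/R_P)²(T_X/T_P)⁴ = (1.53)² × (1.59)⁴ = 14.96.
F_X/F_P = (L_X/L_P)/(d_X/d_P)² = 14.96 / (0.330)² = 137.4.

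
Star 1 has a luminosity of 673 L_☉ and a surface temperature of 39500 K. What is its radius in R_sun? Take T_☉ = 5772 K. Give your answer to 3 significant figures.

R/R_☉ = √(L/L_☉) / (T/T_☉)² = √(673) / (6.843)²
       = 25.94 / 46.83 = 0.5539.

0.554 R_sun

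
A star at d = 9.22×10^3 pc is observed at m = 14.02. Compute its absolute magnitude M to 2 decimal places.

-0.80

M = m − 5 log₁₀(d/10 pc) = 14.02 − 5 log₁₀(9.22×10^3/10)
  = 14.02 − 5 × 2.965 = 14.02 − 14.82 = -0.80.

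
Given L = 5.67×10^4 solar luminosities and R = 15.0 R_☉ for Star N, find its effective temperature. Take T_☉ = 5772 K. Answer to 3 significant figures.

T/T_☉ = (L/L_☉)^(1/4) / (R/R_☉)^(1/2)
T = 5772 × (5.67×10^4)^(1/4) / √(15.0) = 5772 × 15.43 / 3.873 = 2.300×10^4 K.

2.30×10^4 K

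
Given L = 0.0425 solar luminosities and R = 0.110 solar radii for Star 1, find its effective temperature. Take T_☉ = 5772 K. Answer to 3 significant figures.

T/T_☉ = (L/L_☉)^(1/4) / (R/R_☉)^(1/2)
T = 5772 × (0.0425)^(1/4) / √(0.110) = 5772 × 0.4540 / 0.3317 = 7902 K.

7.90×10^3 K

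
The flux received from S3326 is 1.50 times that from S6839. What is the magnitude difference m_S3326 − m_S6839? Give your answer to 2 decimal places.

-0.44

m_S3326 − m_S6839 = −2.5 log₁₀(F_S3326/F_S6839) = −2.5 log₁₀(1.50) = −2.5 × (0.176) = -0.440.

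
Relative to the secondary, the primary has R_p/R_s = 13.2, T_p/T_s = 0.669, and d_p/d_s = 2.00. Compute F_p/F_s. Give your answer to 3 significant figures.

8.73

L_p/L_s = (R_p/R_s)²(T_p/T_s)⁴ = (13.2)² × (0.669)⁴ = 34.90.
F_p/F_s = (L_p/L_s)/(d_p/d_s)² = 34.90 / (2.00)² = 8.726.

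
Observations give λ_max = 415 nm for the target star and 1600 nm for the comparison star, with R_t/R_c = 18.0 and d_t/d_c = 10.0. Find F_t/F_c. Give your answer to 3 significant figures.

716

Wien's law: T_t/T_c = λ_c/λ_t = 1600/415 = 3.855.
L_t/L_c = (R_t/R_c)²(T_t/T_c)⁴ = (18.0)²(3.855)⁴ = 7.159×10^4.
F_t/F_c = (L_t/L_c)/(d_t/d_c)² = 7.159×10^4/(10.0)² = 715.9.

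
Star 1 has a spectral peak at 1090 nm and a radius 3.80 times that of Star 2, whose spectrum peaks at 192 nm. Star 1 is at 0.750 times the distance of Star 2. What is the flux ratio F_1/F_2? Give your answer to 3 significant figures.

Wien's law: T_1/T_2 = λ_2/λ_1 = 192/1090 = 0.1761.
L_1/L_2 = (R_1/R_2)²(T_1/T_2)⁴ = (3.80)²(0.1761)⁴ = 0.01390.
F_1/F_2 = (L_1/L_2)/(d_1/d_2)² = 0.01390/(0.750)² = 0.02471.

0.0247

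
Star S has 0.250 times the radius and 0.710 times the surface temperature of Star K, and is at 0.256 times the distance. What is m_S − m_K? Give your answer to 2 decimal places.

L_S/L_K = (0.250)²(0.710)⁴ = 0.01588.
F_S/F_K = (L_S/L_K)/(d_S/d_K)² = 0.01588/0.06554 = 0.2423.
m_S − m_K = −2.5 log₁₀(0.2423) = 1.54.

1.54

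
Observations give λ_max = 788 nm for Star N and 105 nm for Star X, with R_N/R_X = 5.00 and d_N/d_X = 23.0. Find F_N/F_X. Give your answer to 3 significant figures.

1.49×10^-5

Wien's law: T_N/T_X = λ_X/λ_N = 105/788 = 0.1332.
L_N/L_X = (R_N/R_X)²(T_N/T_X)⁴ = (5.00)²(0.1332)⁴ = 0.007881.
F_N/F_X = (L_N/L_X)/(d_N/d_X)² = 0.007881/(23.0)² = 1.490×10^-5.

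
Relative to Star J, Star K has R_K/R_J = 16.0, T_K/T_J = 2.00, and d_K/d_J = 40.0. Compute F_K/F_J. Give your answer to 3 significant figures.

2.56

L_K/L_J = (R_K/R_J)²(T_K/T_J)⁴ = (16.0)² × (2.00)⁴ = 4096.
F_K/F_J = (L_K/L_J)/(d_K/d_J)² = 4096 / (40.0)² = 2.560.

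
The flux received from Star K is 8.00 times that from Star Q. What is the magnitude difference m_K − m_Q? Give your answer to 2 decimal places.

-2.26

m_K − m_Q = −2.5 log₁₀(F_K/F_Q) = −2.5 log₁₀(8.00) = −2.5 × (0.903) = -2.258.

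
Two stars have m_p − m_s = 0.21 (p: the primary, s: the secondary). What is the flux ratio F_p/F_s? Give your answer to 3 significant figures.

F_p/F_s = 10^(−(m_p − m_s)/2.5) = 10^(-0.21/2.5) = 10^-0.084 = 0.8241.

0.824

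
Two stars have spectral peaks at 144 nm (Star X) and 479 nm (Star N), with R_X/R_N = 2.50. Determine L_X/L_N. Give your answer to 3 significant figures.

765

Wien's law gives T ∝ 1/λ_max, so T_X/T_N = λ_N/λ_X = 479/144 = 3.326.
Then L ∝ R²T⁴ gives L_X/L_N = (2.50)² × (3.326)⁴ = 6.250 × 122.4 = 765.2.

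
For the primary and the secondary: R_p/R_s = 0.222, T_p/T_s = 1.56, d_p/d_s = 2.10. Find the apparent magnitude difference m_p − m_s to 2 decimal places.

L_p/L_s = (0.222)²(1.56)⁴ = 0.2919.
F_p/F_s = (L_p/L_s)/(d_p/d_s)² = 0.2919/4.410 = 0.06619.
m_p − m_s = −2.5 log₁₀(0.06619) = 2.95.

2.95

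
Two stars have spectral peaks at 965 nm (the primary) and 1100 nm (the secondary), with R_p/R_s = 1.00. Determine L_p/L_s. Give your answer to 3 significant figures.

1.69

Wien's law gives T ∝ 1/λ_max, so T_p/T_s = λ_s/λ_p = 1100/965 = 1.140.
Then L ∝ R²T⁴ gives L_p/L_s = (1.00)² × (1.140)⁴ = 1.000 × 1.688 = 1.688.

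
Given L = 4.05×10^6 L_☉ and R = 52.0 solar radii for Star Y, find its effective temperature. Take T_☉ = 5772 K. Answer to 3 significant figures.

T/T_☉ = (L/L_☉)^(1/4) / (R/R_☉)^(1/2)
T = 5772 × (4.05×10^6)^(1/4) / √(52.0) = 5772 × 44.86 / 7.211 = 3.591×10^4 K.

3.59×10^4 K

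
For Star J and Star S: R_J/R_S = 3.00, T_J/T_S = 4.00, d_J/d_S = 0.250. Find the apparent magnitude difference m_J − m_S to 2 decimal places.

-11.42

L_J/L_S = (3.00)²(4.00)⁴ = 2304.
F_J/F_S = (L_J/L_S)/(d_J/d_S)² = 2304/0.06250 = 3.686×10^4.
m_J − m_S = −2.5 log₁₀(3.686×10^4) = -11.42.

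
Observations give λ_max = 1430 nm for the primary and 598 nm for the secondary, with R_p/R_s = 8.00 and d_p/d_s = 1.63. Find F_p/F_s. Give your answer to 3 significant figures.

Wien's law: T_p/T_s = λ_s/λ_p = 598/1430 = 0.4182.
L_p/L_s = (R_p/R_s)²(T_p/T_s)⁴ = (8.00)²(0.4182)⁴ = 1.957.
F_p/F_s = (L_p/L_s)/(d_p/d_s)² = 1.957/(1.63)² = 0.7367.

0.737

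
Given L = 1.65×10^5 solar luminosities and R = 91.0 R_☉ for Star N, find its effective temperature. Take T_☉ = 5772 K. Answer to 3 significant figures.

1.22×10^4 K

T/T_☉ = (L/L_☉)^(1/4) / (R/R_☉)^(1/2)
T = 5772 × (1.65×10^5)^(1/4) / √(91.0) = 5772 × 20.15 / 9.539 = 1.219×10^4 K.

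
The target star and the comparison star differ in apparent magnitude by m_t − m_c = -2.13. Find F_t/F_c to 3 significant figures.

7.11

F_t/F_c = 10^(−(m_t − m_c)/2.5) = 10^(2.13/2.5) = 10^0.852 = 7.112.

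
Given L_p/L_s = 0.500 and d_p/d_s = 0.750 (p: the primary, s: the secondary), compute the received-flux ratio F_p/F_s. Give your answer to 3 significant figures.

0.889

F = L/(4πd²), so F_p/F_s = (L_p/L_s) / (d_p/d_s)²
= 0.500 / (0.750)² = 0.500 / 0.5625 = 0.8889.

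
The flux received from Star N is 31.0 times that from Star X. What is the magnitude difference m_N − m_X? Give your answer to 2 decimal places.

m_N − m_X = −2.5 log₁₀(F_N/F_X) = −2.5 log₁₀(31.0) = −2.5 × (1.491) = -3.728.

-3.73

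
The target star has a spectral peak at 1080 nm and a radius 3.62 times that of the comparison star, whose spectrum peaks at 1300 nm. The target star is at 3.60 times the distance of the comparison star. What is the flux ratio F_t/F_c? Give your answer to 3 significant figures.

2.12

Wien's law: T_t/T_c = λ_c/λ_t = 1300/1080 = 1.204.
L_t/L_c = (R_t/R_c)²(T_t/T_c)⁴ = (3.62)²(1.204)⁴ = 27.51.
F_t/F_c = (L_t/L_c)/(d_t/d_c)² = 27.51/(3.60)² = 2.123.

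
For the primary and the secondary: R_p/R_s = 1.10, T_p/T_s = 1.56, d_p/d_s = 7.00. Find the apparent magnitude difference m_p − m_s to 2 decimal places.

2.09

L_p/L_s = (1.10)²(1.56)⁴ = 7.166.
F_p/F_s = (L_p/L_s)/(d_p/d_s)² = 7.166/49.00 = 0.1462.
m_p − m_s = −2.5 log₁₀(0.1462) = 2.09.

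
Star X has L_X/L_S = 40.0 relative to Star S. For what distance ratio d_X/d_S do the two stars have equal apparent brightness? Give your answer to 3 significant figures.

6.32

Equal flux requires L_X/d_X² = L_S/d_S², so d_X/d_S = √(L_X/L_S)
= √(40.0) = 6.325.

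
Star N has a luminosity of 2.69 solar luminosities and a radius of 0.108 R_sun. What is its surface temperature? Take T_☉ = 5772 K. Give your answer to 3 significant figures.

T/T_☉ = (L/L_☉)^(1/4) / (R/R_☉)^(1/2)
T = 5772 × (2.69)^(1/4) / √(0.108) = 5772 × 1.281 / 0.3286 = 2.249×10^4 K.

2.25×10^4 K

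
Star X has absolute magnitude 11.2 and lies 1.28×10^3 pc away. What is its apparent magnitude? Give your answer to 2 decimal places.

m = M + 5 log₁₀(d/10 pc) = 11.2 + 5 log₁₀(1.28×10^3/10)
  = 11.2 + 5 × 2.107 = 11.2 + 10.54 = 21.74.

21.74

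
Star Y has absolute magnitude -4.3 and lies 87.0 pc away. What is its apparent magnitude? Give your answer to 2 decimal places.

m = M + 5 log₁₀(d/10 pc) = -4.3 + 5 log₁₀(87.0/10)
  = -4.3 + 5 × 0.940 = -4.3 + 4.70 = 0.40.

0.40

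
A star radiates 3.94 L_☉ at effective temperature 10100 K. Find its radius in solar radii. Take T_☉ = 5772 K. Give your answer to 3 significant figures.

R/R_☉ = √(L/L_☉) / (T/T_☉)² = √(3.94) / (1.750)²
       = 1.985 / 3.062 = 0.6483.

0.648 solar radii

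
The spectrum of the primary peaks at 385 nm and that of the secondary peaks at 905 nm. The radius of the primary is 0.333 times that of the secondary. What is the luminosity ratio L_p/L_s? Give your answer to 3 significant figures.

Wien's law gives T ∝ 1/λ_max, so T_p/T_s = λ_s/λ_p = 905/385 = 2.351.
Then L ∝ R²T⁴ gives L_p/L_s = (0.333)² × (2.351)⁴ = 0.1109 × 30.53 = 3.386.

3.39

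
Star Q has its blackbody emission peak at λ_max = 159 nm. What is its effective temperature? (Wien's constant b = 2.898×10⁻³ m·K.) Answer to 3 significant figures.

T = b/λ_max = 2.898×10⁻³ / (159×10⁻⁹) = 1.823×10^4 K.

1.82×10^4 K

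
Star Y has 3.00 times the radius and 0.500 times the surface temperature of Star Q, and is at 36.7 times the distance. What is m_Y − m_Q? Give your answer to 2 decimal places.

8.45

L_Y/L_Q = (3.00)²(0.500)⁴ = 0.5625.
F_Y/F_Q = (L_Y/L_Q)/(d_Y/d_Q)² = 0.5625/1347 = 4.176×10^-4.
m_Y − m_Q = −2.5 log₁₀(4.176×10^-4) = 8.45.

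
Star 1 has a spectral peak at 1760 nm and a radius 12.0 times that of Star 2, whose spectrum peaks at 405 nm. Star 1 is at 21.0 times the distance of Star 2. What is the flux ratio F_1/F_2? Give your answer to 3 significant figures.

9.16×10^-4

Wien's law: T_1/T_2 = λ_2/λ_1 = 405/1760 = 0.2301.
L_1/L_2 = (R_1/R_2)²(T_1/T_2)⁴ = (12.0)²(0.2301)⁴ = 0.4038.
F_1/F_2 = (L_1/L_2)/(d_1/d_2)² = 0.4038/(21.0)² = 9.156×10^-4.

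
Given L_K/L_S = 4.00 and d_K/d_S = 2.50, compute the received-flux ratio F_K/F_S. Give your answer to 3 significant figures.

F = L/(4πd²), so F_K/F_S = (L_K/L_S) / (d_K/d_S)²
= 4.00 / (2.50)² = 4.00 / 6.250 = 0.6400.

0.640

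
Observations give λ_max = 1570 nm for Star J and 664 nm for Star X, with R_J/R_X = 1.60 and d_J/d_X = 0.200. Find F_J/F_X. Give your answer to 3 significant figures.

2.05

Wien's law: T_J/T_X = λ_X/λ_J = 664/1570 = 0.4229.
L_J/L_X = (R_J/R_X)²(T_J/T_X)⁴ = (1.60)²(0.4229)⁴ = 0.08191.
F_J/F_X = (L_J/L_X)/(d_J/d_X)² = 0.08191/(0.200)² = 2.048.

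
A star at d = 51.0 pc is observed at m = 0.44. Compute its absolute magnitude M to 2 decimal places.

M = m − 5 log₁₀(d/10 pc) = 0.44 − 5 log₁₀(51.0/10)
  = 0.44 − 5 × 0.708 = 0.44 − 3.54 = -3.10.

-3.10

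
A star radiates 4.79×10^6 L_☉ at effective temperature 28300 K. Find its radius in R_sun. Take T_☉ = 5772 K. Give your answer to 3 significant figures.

R/R_☉ = √(L/L_☉) / (T/T_☉)² = √(4.79×10^6) / (4.903)²
       = 2189 / 24.04 = 91.04.

91.0 R_sun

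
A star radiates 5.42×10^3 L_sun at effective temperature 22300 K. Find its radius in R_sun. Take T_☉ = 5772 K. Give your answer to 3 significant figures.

R/R_☉ = √(L/L_☉) / (T/T_☉)² = √(5.42×10^3) / (3.863)²
       = 73.62 / 14.93 = 4.932.

4.93 R_sun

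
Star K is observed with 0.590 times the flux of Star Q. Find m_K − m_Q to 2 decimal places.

0.57

m_K − m_Q = −2.5 log₁₀(F_K/F_Q) = −2.5 log₁₀(0.590) = −2.5 × (-0.229) = 0.573.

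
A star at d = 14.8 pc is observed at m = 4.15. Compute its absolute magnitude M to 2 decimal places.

M = m − 5 log₁₀(d/10 pc) = 4.15 − 5 log₁₀(14.8/10)
  = 4.15 − 5 × 0.170 = 4.15 − 0.85 = 3.30.

3.30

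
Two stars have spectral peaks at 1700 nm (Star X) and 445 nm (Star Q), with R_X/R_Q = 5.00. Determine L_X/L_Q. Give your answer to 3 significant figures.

Wien's law gives T ∝ 1/λ_max, so T_X/T_Q = λ_Q/λ_X = 445/1700 = 0.2618.
Then L ∝ R²T⁴ gives L_X/L_Q = (5.00)² × (0.2618)⁴ = 25.00 × 0.004695 = 0.1174.

0.117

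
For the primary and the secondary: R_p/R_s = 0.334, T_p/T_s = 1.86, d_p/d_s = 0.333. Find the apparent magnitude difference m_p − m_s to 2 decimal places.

L_p/L_s = (0.334)²(1.86)⁴ = 1.335.
F_p/F_s = (L_p/L_s)/(d_p/d_s)² = 1.335/0.1109 = 12.04.
m_p − m_s = −2.5 log₁₀(12.04) = -2.70.

-2.70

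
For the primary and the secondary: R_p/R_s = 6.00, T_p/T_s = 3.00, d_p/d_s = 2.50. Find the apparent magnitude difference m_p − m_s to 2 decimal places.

-6.67

L_p/L_s = (6.00)²(3.00)⁴ = 2916.
F_p/F_s = (L_p/L_s)/(d_p/d_s)² = 2916/6.250 = 466.6.
m_p − m_s = −2.5 log₁₀(466.6) = -6.67.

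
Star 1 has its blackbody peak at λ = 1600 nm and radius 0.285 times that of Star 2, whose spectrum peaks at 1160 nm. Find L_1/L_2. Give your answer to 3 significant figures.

0.0224

Wien's law gives T ∝ 1/λ_max, so T_1/T_2 = λ_2/λ_1 = 1160/1600 = 0.7250.
Then L ∝ R²T⁴ gives L_1/L_2 = (0.285)² × (0.7250)⁴ = 0.08122 × 0.2763 = 0.02244.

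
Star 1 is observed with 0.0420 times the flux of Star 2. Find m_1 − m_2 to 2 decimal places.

m_1 − m_2 = −2.5 log₁₀(F_1/F_2) = −2.5 log₁₀(0.0420) = −2.5 × (-1.377) = 3.442.

3.44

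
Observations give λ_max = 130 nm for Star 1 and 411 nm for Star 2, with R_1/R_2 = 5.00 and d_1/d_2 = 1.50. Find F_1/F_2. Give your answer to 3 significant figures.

Wien's law: T_1/T_2 = λ_2/λ_1 = 411/130 = 3.162.
L_1/L_2 = (R_1/R_2)²(T_1/T_2)⁴ = (5.00)²(3.162)⁴ = 2498.
F_1/F_2 = (L_1/L_2)/(d_1/d_2)² = 2498/(1.50)² = 1110.

1.11×10^3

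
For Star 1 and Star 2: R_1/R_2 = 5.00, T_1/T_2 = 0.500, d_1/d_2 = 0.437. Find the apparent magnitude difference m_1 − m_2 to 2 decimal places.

-2.28

L_1/L_2 = (5.00)²(0.500)⁴ = 1.562.
F_1/F_2 = (L_1/L_2)/(d_1/d_2)² = 1.562/0.1910 = 8.182.
m_1 − m_2 = −2.5 log₁₀(8.182) = -2.28.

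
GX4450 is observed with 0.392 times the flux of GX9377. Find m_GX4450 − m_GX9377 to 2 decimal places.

m_GX4450 − m_GX9377 = −2.5 log₁₀(F_GX4450/F_GX9377) = −2.5 log₁₀(0.392) = −2.5 × (-0.407) = 1.017.

1.02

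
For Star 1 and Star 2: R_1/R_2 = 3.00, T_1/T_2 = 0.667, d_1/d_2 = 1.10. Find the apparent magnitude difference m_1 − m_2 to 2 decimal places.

-0.42

L_1/L_2 = (3.00)²(0.667)⁴ = 1.781.
F_1/F_2 = (L_1/L_2)/(d_1/d_2)² = 1.781/1.210 = 1.472.
m_1 − m_2 = −2.5 log₁₀(1.472) = -0.42.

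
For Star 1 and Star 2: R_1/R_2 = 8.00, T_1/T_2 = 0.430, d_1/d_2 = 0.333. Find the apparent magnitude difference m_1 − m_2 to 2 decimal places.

L_1/L_2 = (8.00)²(0.430)⁴ = 2.188.
F_1/F_2 = (L_1/L_2)/(d_1/d_2)² = 2.188/0.1109 = 19.73.
m_1 − m_2 = −2.5 log₁₀(19.73) = -3.24.

-3.24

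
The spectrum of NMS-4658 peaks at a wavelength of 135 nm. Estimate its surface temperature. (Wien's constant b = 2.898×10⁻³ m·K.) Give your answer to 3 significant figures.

T = b/λ_max = 2.898×10⁻³ / (135×10⁻⁹) = 2.147×10^4 K.

2.15×10^4 K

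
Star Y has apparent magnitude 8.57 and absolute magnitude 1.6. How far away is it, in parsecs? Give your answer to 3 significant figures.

m − M = 5 log₁₀(d/10 pc)
8.57 − (1.6) = 6.97 = 5 log₁₀(d/10)
d = 10 × 10^(6.97/5) = 10 × 10^1.394 = 247.7 pc.

248 pc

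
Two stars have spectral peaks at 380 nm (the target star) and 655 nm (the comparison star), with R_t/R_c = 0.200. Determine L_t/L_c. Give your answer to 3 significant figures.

0.353

Wien's law gives T ∝ 1/λ_max, so T_t/T_c = λ_c/λ_t = 655/380 = 1.724.
Then L ∝ R²T⁴ gives L_t/L_c = (0.200)² × (1.724)⁴ = 0.04000 × 8.827 = 0.3531.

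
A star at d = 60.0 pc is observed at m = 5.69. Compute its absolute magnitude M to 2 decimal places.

M = m − 5 log₁₀(d/10 pc) = 5.69 − 5 log₁₀(60.0/10)
  = 5.69 − 5 × 0.778 = 5.69 − 3.89 = 1.80.

1.80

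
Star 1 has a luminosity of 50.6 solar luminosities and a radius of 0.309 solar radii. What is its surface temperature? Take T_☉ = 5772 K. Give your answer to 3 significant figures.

T/T_☉ = (L/L_☉)^(1/4) / (R/R_☉)^(1/2)
T = 5772 × (50.6)^(1/4) / √(0.309) = 5772 × 2.667 / 0.5559 = 2.769×10^4 K.

2.77×10^4 K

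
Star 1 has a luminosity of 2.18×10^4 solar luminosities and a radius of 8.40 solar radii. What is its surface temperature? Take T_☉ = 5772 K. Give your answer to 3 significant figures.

2.42×10^4 K

T/T_☉ = (L/L_☉)^(1/4) / (R/R_☉)^(1/2)
T = 5772 × (2.18×10^4)^(1/4) / √(8.40) = 5772 × 12.15 / 2.898 = 2.420×10^4 K.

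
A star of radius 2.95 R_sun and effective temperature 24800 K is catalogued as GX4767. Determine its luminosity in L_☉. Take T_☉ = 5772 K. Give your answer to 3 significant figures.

L/L_☉ = (R/R_☉)² (T/T_☉)⁴ = (2.95)² × (24800/5772)⁴
       = 8.703 × (4.297)⁴ = 8.703 × 340.8 = 2966.

2.97×10^3 L_☉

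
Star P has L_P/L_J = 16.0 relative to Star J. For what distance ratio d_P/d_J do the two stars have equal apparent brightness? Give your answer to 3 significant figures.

Equal flux requires L_P/d_P² = L_J/d_J², so d_P/d_J = √(L_P/L_J)
= √(16.0) = 4.000.

4.00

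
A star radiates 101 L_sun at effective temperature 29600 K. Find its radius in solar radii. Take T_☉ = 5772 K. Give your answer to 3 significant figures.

0.382 solar radii

R/R_☉ = √(L/L_☉) / (T/T_☉)² = √(101) / (5.128)²
       = 10.05 / 26.30 = 0.3821.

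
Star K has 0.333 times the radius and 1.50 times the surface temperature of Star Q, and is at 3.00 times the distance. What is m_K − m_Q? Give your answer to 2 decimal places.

3.01

L_K/L_Q = (0.333)²(1.50)⁴ = 0.5614.
F_K/F_Q = (L_K/L_Q)/(d_K/d_Q)² = 0.5614/9.000 = 0.06238.
m_K − m_Q = −2.5 log₁₀(0.06238) = 3.01.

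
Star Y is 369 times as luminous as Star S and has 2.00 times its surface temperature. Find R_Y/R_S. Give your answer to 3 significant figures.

4.80

L ∝ R²T⁴ gives R ∝ √L / T², so
R_Y/R_S = √(369) / (2.00)² = 19.21 / 4.000 = 4.802.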